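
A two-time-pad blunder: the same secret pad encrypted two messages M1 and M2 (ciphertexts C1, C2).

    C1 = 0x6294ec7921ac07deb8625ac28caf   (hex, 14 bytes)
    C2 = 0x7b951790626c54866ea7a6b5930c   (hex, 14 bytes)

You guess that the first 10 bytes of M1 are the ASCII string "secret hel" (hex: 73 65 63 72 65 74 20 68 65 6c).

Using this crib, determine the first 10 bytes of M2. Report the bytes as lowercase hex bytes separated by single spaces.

6a 64 98 9b 26 b4 73 30 b3 a9

First, C1 ⊕ C2 = (M1 ⊕ K) ⊕ (M2 ⊕ K) = M1 ⊕ M2, so the key drops out. Then M2 = (M1 ⊕ M2) ⊕ M1 over the first 10 bytes.
byte 0: (62 ⊕ 7b) ⊕ 73 = 19 ⊕ 73 = 6a
byte 1: (94 ⊕ 95) ⊕ 65 = 01 ⊕ 65 = 64
byte 2: (ec ⊕ 17) ⊕ 63 = fb ⊕ 63 = 98
byte 3: (79 ⊕ 90) ⊕ 72 = e9 ⊕ 72 = 9b
byte 4: (21 ⊕ 62) ⊕ 65 = 43 ⊕ 65 = 26
byte 5: (ac ⊕ 6c) ⊕ 74 = c0 ⊕ 74 = b4
byte 6: (07 ⊕ 54) ⊕ 20 = 53 ⊕ 20 = 73
byte 7: (de ⊕ 86) ⊕ 68 = 58 ⊕ 68 = 30
byte 8: (b8 ⊕ 6e) ⊕ 65 = d6 ⊕ 65 = b3
byte 9: (62 ⊕ a7) ⊕ 6c = c5 ⊕ 6c = a9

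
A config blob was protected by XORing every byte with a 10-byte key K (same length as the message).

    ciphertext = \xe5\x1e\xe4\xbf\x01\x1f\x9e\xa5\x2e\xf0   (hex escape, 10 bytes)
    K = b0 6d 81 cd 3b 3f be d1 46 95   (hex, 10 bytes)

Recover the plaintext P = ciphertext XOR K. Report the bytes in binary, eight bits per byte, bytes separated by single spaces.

XOR is its own inverse, so applying the key byte-wise gives the result directly.
e5 xor b0 = 55
1e xor 6d = 73
e4 xor 81 = 65
bf xor cd = 72
01 xor 3b = 3a
1f xor 3f = 20
9e xor be = 20
a5 xor d1 = 74
2e xor 46 = 68
f0 xor 95 = 65

01010101 01110011 01100101 01110010 00111010 00100000 00100000 01110100 01101000 01100101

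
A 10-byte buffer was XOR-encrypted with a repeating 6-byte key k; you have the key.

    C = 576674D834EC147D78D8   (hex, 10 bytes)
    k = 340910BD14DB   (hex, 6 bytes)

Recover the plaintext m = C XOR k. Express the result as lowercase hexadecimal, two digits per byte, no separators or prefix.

The 6-byte key repeats, so the effective keystream is 34 09 10 bd 14 db 34 09 10 bd.
byte 0: 57 ⊕ 34 = 63
byte 1: 66 ⊕ 09 = 6f
byte 2: 74 ⊕ 10 = 64
byte 3: d8 ⊕ bd = 65
byte 4: 34 ⊕ 14 = 20
byte 5: ec ⊕ db = 37
byte 6: 14 ⊕ 34 = 20
byte 7: 7d ⊕ 09 = 74
byte 8: 78 ⊕ 10 = 68
byte 9: d8 ⊕ bd = 65

636f6465203720746865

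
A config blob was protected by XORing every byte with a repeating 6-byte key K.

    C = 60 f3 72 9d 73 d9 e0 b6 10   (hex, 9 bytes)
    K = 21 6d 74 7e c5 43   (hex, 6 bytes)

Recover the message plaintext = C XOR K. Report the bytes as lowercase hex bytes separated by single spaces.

The 6-byte key repeats, so the effective keystream is 21 6d 74 7e c5 43 21 6d 74.
byte 0: 60 ^ 21 = 41
byte 1: f3 ^ 6d = 9e
byte 2: 72 ^ 74 = 06
byte 3: 9d ^ 7e = e3
byte 4: 73 ^ c5 = b6
byte 5: d9 ^ 43 = 9a
byte 6: e0 ^ 21 = c1
byte 7: b6 ^ 6d = db
byte 8: 10 ^ 74 = 64

41 9e 06 e3 b6 9a c1 db 64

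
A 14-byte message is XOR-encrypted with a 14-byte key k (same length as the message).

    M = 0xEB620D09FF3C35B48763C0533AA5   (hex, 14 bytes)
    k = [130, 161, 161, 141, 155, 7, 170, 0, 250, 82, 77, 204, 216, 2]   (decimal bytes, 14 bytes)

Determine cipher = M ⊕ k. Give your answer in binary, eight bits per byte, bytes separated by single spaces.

01101001 11000011 10101100 10000100 01100100 00111011 10011111 10110100 01111101 00110001 10001101 10011111 11100010 10100111

byte 0: eb ^ 82 = 69
byte 1: 62 ^ a1 = c3
byte 2: 0d ^ a1 = ac
byte 3: 09 ^ 8d = 84
byte 4: ff ^ 9b = 64
byte 5: 3c ^ 07 = 3b
byte 6: 35 ^ aa = 9f
byte 7: b4 ^ 00 = b4
byte 8: 87 ^ fa = 7d
byte 9: 63 ^ 52 = 31
byte 10: c0 ^ 4d = 8d
byte 11: 53 ^ cc = 9f
byte 12: 3a ^ d8 = e2
byte 13: a5 ^ 02 = a7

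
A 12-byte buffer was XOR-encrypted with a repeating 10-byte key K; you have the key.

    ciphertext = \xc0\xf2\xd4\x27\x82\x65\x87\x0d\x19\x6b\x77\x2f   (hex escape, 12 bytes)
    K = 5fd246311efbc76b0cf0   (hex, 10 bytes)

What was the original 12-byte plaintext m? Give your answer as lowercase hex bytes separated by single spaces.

9f 20 92 16 9c 9e 40 66 15 9b 28 fd

The 10-byte key repeats, so the effective keystream is 5f d2 46 31 1e fb c7 6b 0c f0 5f d2.
byte 0: c0 ⊕ 5f = 9f
byte 1: f2 ⊕ d2 = 20
byte 2: d4 ⊕ 46 = 92
byte 3: 27 ⊕ 31 = 16
byte 4: 82 ⊕ 1e = 9c
byte 5: 65 ⊕ fb = 9e
byte 6: 87 ⊕ c7 = 40
byte 7: 0d ⊕ 6b = 66
byte 8: 19 ⊕ 0c = 15
byte 9: 6b ⊕ f0 = 9b
byte 10: 77 ⊕ 5f = 28
byte 11: 2f ⊕ d2 = fd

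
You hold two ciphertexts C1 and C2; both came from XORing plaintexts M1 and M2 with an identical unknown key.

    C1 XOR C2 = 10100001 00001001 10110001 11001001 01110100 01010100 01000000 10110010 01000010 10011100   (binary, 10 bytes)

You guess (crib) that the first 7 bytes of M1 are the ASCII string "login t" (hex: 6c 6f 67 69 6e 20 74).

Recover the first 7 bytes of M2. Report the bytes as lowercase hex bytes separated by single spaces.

cd 66 d6 a0 1a 74 34

Since C1 ⊕ C2 = M1 ⊕ M2, XORing with the guessed M1 bytes yields the corresponding M2 bytes: M2 = (C1 ⊕ C2) ⊕ M1.
a1 XOR 6c = cd
09 XOR 6f = 66
b1 XOR 67 = d6
c9 XOR 69 = a0
74 XOR 6e = 1a
54 XOR 20 = 74
40 XOR 74 = 34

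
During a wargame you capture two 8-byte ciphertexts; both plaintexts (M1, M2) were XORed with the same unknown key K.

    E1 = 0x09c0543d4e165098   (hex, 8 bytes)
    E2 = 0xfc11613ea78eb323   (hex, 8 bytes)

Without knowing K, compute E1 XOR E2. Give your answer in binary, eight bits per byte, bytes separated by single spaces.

11110101 11010001 00110101 00000011 11101001 10011000 11100011 10111011

E1 ⊕ E2 = (M1 ⊕ K) ⊕ (M2 ⊕ K) = M1 ⊕ M2 — the shared key cancels under XOR.
09 XOR fc = f5
c0 XOR 11 = d1
54 XOR 61 = 35
3d XOR 3e = 03
4e XOR a7 = e9
16 XOR 8e = 98
50 XOR b3 = e3
98 XOR 23 = bb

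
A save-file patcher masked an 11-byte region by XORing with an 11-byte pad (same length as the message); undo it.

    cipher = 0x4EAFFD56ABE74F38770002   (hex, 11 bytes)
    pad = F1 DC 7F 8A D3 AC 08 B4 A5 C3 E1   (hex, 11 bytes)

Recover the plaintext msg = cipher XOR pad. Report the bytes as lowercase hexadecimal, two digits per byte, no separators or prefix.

bf7382dc784b478cd2c3e3

XOR is its own inverse, so applying the key byte-wise gives the result directly.
byte 0: 4e ^ f1 = bf
byte 1: af ^ dc = 73
byte 2: fd ^ 7f = 82
byte 3: 56 ^ 8a = dc
byte 4: ab ^ d3 = 78
byte 5: e7 ^ ac = 4b
byte 6: 4f ^ 08 = 47
byte 7: 38 ^ b4 = 8c
byte 8: 77 ^ a5 = d2
byte 9: 00 ^ c3 = c3
byte 10: 02 ^ e1 = e3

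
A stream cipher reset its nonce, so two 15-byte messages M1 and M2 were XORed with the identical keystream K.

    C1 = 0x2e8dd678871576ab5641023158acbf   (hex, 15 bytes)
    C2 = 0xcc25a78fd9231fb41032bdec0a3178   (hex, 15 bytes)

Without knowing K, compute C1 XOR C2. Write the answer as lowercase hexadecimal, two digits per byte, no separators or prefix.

e2a871f75e36691f4673bfdd529dc7

C1 ⊕ C2 = (M1 ⊕ K) ⊕ (M2 ⊕ K) = M1 ⊕ M2 — the shared key cancels under XOR.
2e ⊕ cc = e2
8d ⊕ 25 = a8
d6 ⊕ a7 = 71
78 ⊕ 8f = f7
87 ⊕ d9 = 5e
15 ⊕ 23 = 36
76 ⊕ 1f = 69
ab ⊕ b4 = 1f
56 ⊕ 10 = 46
41 ⊕ 32 = 73
02 ⊕ bd = bf
31 ⊕ ec = dd
58 ⊕ 0a = 52
ac ⊕ 31 = 9d
bf ⊕ 78 = c7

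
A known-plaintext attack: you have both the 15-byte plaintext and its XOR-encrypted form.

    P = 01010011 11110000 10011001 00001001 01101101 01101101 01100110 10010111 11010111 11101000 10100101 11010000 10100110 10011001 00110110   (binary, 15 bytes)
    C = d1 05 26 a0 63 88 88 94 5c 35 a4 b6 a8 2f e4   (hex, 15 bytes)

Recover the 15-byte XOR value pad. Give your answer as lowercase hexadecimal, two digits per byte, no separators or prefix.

82f5bfa90ee5ee038bdd01660eb6d2

Since C = P ⊕ pad, XORing both sides with P gives pad = P ⊕ C.
byte 0:  83 XOR 209 = 130
byte 1: 240 XOR   5 = 245
byte 2: 153 XOR  38 = 191
byte 3:   9 XOR 160 = 169
byte 4: 109 XOR  99 =  14
byte 5: 109 XOR 136 = 229
byte 6: 102 XOR 136 = 238
byte 7: 151 XOR 148 =   3
byte 8: 215 XOR  92 = 139
byte 9: 232 XOR  53 = 221
byte 10: 165 XOR 164 =   1
byte 11: 208 XOR 182 = 102
byte 12: 166 XOR 168 =  14
byte 13: 153 XOR  47 = 182
byte 14:  54 XOR 228 = 210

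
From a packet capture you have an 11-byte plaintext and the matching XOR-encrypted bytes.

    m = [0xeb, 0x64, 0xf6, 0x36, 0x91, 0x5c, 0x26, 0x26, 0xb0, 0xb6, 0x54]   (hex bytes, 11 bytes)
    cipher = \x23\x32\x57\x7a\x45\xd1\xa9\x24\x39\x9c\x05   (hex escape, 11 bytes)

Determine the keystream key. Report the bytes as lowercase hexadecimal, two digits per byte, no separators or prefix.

Since cipher = m ⊕ key, XORing both sides with m gives key = m ⊕ cipher.
eb XOR 23 = c8
64 XOR 32 = 56
f6 XOR 57 = a1
36 XOR 7a = 4c
91 XOR 45 = d4
5c XOR d1 = 8d
26 XOR a9 = 8f
26 XOR 24 = 02
b0 XOR 39 = 89
b6 XOR 9c = 2a
54 XOR 05 = 51

c856a14cd48d8f02892a51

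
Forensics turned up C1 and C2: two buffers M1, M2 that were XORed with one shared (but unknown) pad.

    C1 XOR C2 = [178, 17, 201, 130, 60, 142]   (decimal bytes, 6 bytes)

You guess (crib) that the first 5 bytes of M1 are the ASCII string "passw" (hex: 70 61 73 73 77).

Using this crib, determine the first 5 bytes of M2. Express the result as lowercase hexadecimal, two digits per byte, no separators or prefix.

Since C1 ⊕ C2 = M1 ⊕ M2, XORing with the guessed M1 bytes yields the corresponding M2 bytes: M2 = (C1 ⊕ C2) ⊕ M1.
10110010 ^ 01110000 = 11000010
00010001 ^ 01100001 = 01110000
11001001 ^ 01110011 = 10111010
10000010 ^ 01110011 = 11110001
00111100 ^ 01110111 = 01001011

c270baf14b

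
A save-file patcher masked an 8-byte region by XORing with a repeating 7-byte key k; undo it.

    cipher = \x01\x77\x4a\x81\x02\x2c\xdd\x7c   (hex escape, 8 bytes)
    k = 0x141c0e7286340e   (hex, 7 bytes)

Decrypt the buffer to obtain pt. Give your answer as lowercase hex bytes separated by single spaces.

The 7-byte key repeats, so the effective keystream is 14 1c 0e 72 86 34 0e 14.
byte 0: 01 ^ 14 = 15
byte 1: 77 ^ 1c = 6b
byte 2: 4a ^ 0e = 44
byte 3: 81 ^ 72 = f3
byte 4: 02 ^ 86 = 84
byte 5: 2c ^ 34 = 18
byte 6: dd ^ 0e = d3
byte 7: 7c ^ 14 = 68

15 6b 44 f3 84 18 d3 68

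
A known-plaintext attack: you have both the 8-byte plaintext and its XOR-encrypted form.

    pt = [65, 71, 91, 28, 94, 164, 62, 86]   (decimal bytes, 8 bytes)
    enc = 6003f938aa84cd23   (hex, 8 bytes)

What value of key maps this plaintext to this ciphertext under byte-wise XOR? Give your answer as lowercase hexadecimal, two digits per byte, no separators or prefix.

2144a224f420f375

Since enc = pt ⊕ key, XORing both sides with pt gives key = pt ⊕ enc.
 65 ^  96 =  33
 71 ^   3 =  68
 91 ^ 249 = 162
 28 ^  56 =  36
 94 ^ 170 = 244
164 ^ 132 =  32
 62 ^ 205 = 243
 86 ^  35 = 117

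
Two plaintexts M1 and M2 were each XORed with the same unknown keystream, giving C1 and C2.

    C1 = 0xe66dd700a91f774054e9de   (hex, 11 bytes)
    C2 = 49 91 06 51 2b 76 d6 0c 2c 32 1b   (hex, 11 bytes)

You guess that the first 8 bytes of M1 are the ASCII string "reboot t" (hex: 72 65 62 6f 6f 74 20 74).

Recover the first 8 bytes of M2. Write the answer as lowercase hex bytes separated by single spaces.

dd 99 b3 3e ed 1d 81 38

First, C1 ⊕ C2 = (M1 ⊕ K) ⊕ (M2 ⊕ K) = M1 ⊕ M2, so the key drops out. Then M2 = (M1 ⊕ M2) ⊕ M1 over the first 8 bytes.
byte 0: (e6 XOR 49) XOR 72 = af XOR 72 = dd
byte 1: (6d XOR 91) XOR 65 = fc XOR 65 = 99
byte 2: (d7 XOR 06) XOR 62 = d1 XOR 62 = b3
byte 3: (00 XOR 51) XOR 6f = 51 XOR 6f = 3e
byte 4: (a9 XOR 2b) XOR 6f = 82 XOR 6f = ed
byte 5: (1f XOR 76) XOR 74 = 69 XOR 74 = 1d
byte 6: (77 XOR d6) XOR 20 = a1 XOR 20 = 81
byte 7: (40 XOR 0c) XOR 74 = 4c XOR 74 = 38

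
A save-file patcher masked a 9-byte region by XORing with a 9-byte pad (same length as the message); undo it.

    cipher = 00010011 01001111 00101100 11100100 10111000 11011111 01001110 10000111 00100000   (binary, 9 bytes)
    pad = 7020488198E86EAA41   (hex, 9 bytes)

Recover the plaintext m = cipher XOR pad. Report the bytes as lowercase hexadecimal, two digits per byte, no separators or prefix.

636f64652037202d61

00010011 xor 01110000 = 01100011
01001111 xor 00100000 = 01101111
00101100 xor 01001000 = 01100100
11100100 xor 10000001 = 01100101
10111000 xor 10011000 = 00100000
11011111 xor 11101000 = 00110111
01001110 xor 01101110 = 00100000
10000111 xor 10101010 = 00101101
00100000 xor 01000001 = 01100001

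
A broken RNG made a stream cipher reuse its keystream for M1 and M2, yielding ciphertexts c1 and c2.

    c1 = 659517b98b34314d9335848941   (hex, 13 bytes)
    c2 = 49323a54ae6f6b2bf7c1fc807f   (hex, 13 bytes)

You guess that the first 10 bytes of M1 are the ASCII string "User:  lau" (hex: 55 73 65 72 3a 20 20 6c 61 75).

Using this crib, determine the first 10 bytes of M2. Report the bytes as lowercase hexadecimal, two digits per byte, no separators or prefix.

79d4489f1f7b7a0a0581

First, c1 ⊕ c2 = (M1 ⊕ K) ⊕ (M2 ⊕ K) = M1 ⊕ M2, so the key drops out. Then M2 = (M1 ⊕ M2) ⊕ M1 over the first 10 bytes.
byte 0: (65 ^ 49) ^ 55 = 2c ^ 55 = 79
byte 1: (95 ^ 32) ^ 73 = a7 ^ 73 = d4
byte 2: (17 ^ 3a) ^ 65 = 2d ^ 65 = 48
byte 3: (b9 ^ 54) ^ 72 = ed ^ 72 = 9f
byte 4: (8b ^ ae) ^ 3a = 25 ^ 3a = 1f
byte 5: (34 ^ 6f) ^ 20 = 5b ^ 20 = 7b
byte 6: (31 ^ 6b) ^ 20 = 5a ^ 20 = 7a
byte 7: (4d ^ 2b) ^ 6c = 66 ^ 6c = 0a
byte 8: (93 ^ f7) ^ 61 = 64 ^ 61 = 05
byte 9: (35 ^ c1) ^ 75 = f4 ^ 75 = 81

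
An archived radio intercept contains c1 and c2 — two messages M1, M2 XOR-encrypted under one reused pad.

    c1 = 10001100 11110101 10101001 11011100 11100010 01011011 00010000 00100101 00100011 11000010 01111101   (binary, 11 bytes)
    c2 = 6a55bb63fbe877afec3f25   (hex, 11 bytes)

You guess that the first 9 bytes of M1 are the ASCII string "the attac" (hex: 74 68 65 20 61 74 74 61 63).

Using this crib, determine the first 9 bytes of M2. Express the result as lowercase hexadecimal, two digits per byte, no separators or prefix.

92c8779f78c713ebac

First, c1 ⊕ c2 = (M1 ⊕ K) ⊕ (M2 ⊕ K) = M1 ⊕ M2, so the key drops out. Then M2 = (M1 ⊕ M2) ⊕ M1 over the first 9 bytes.
byte 0: (8c ^ 6a) ^ 74 = e6 ^ 74 = 92
byte 1: (f5 ^ 55) ^ 68 = a0 ^ 68 = c8
byte 2: (a9 ^ bb) ^ 65 = 12 ^ 65 = 77
byte 3: (dc ^ 63) ^ 20 = bf ^ 20 = 9f
byte 4: (e2 ^ fb) ^ 61 = 19 ^ 61 = 78
byte 5: (5b ^ e8) ^ 74 = b3 ^ 74 = c7
byte 6: (10 ^ 77) ^ 74 = 67 ^ 74 = 13
byte 7: (25 ^ af) ^ 61 = 8a ^ 61 = eb
byte 8: (23 ^ ec) ^ 63 = cf ^ 63 = ac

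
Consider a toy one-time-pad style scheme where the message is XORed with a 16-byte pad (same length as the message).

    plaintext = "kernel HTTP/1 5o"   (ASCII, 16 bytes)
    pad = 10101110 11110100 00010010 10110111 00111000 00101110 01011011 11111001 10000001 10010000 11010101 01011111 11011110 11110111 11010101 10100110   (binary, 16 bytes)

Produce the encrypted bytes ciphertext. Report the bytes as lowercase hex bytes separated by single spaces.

XOR is its own inverse, so applying the key byte-wise gives the result directly.
byte 0: 6b ⊕ ae = c5
byte 1: 65 ⊕ f4 = 91
byte 2: 72 ⊕ 12 = 60
byte 3: 6e ⊕ b7 = d9
byte 4: 65 ⊕ 38 = 5d
byte 5: 6c ⊕ 2e = 42
byte 6: 20 ⊕ 5b = 7b
byte 7: 48 ⊕ f9 = b1
byte 8: 54 ⊕ 81 = d5
byte 9: 54 ⊕ 90 = c4
byte 10: 50 ⊕ d5 = 85
byte 11: 2f ⊕ 5f = 70
byte 12: 31 ⊕ de = ef
byte 13: 20 ⊕ f7 = d7
byte 14: 35 ⊕ d5 = e0
byte 15: 6f ⊕ a6 = c9

c5 91 60 d9 5d 42 7b b1 d5 c4 85 70 ef d7 e0 c9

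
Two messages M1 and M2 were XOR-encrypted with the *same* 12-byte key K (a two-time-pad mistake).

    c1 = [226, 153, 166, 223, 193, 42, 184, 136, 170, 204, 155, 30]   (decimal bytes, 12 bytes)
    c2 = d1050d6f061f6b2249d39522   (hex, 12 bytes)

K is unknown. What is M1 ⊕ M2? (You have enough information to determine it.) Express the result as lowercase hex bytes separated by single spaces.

33 9c ab b0 c7 35 d3 aa e3 1f 0e 3c

c1 ⊕ c2 = (M1 ⊕ K) ⊕ (M2 ⊕ K) = M1 ⊕ M2 — the shared key cancels under XOR.
e2 XOR d1 = 33
99 XOR 05 = 9c
a6 XOR 0d = ab
df XOR 6f = b0
c1 XOR 06 = c7
2a XOR 1f = 35
b8 XOR 6b = d3
88 XOR 22 = aa
aa XOR 49 = e3
cc XOR d3 = 1f
9b XOR 95 = 0e
1e XOR 22 = 3c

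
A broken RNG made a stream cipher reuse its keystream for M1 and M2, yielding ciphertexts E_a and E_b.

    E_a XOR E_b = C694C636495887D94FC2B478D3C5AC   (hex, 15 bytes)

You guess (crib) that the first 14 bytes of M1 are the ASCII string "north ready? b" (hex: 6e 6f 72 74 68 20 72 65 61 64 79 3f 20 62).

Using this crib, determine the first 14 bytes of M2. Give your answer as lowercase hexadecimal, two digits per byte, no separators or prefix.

Since E_a ⊕ E_b = M1 ⊕ M2, XORing with the guessed M1 bytes yields the corresponding M2 bytes: M2 = (E_a ⊕ E_b) ⊕ M1.
byte 0: c6 ^ 6e = a8
byte 1: 94 ^ 6f = fb
byte 2: c6 ^ 72 = b4
byte 3: 36 ^ 74 = 42
byte 4: 49 ^ 68 = 21
byte 5: 58 ^ 20 = 78
byte 6: 87 ^ 72 = f5
byte 7: d9 ^ 65 = bc
byte 8: 4f ^ 61 = 2e
byte 9: c2 ^ 64 = a6
byte 10: b4 ^ 79 = cd
byte 11: 78 ^ 3f = 47
byte 12: d3 ^ 20 = f3
byte 13: c5 ^ 62 = a7

a8fbb4422178f5bc2ea6cd47f3a7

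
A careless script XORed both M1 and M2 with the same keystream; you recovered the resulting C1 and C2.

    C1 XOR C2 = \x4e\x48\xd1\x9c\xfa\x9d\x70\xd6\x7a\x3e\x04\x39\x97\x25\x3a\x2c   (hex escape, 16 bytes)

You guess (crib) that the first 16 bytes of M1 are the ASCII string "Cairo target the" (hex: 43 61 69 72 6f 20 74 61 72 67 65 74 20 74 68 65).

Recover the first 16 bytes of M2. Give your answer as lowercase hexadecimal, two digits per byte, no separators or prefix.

Since C1 ⊕ C2 = M1 ⊕ M2, XORing with the guessed M1 bytes yields the corresponding M2 bytes: M2 = (C1 ⊕ C2) ⊕ M1.
4e ⊕ 43 = 0d
48 ⊕ 61 = 29
d1 ⊕ 69 = b8
9c ⊕ 72 = ee
fa ⊕ 6f = 95
9d ⊕ 20 = bd
70 ⊕ 74 = 04
d6 ⊕ 61 = b7
7a ⊕ 72 = 08
3e ⊕ 67 = 59
04 ⊕ 65 = 61
39 ⊕ 74 = 4d
97 ⊕ 20 = b7
25 ⊕ 74 = 51
3a ⊕ 68 = 52
2c ⊕ 65 = 49

0d29b8ee95bd04b70859614db7515249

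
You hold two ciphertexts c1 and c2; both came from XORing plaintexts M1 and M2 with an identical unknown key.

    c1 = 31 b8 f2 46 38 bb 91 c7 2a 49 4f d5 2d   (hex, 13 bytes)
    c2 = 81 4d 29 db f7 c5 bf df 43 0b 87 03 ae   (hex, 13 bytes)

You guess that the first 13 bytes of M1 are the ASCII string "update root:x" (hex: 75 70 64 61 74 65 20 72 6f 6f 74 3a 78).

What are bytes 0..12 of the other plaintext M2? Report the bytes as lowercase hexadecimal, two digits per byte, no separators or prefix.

First, c1 ⊕ c2 = (M1 ⊕ K) ⊕ (M2 ⊕ K) = M1 ⊕ M2, so the key drops out. Then M2 = (M1 ⊕ M2) ⊕ M1 over the first 13 bytes.
byte 0: (31 xor 81) xor 75 = b0 xor 75 = c5
byte 1: (b8 xor 4d) xor 70 = f5 xor 70 = 85
byte 2: (f2 xor 29) xor 64 = db xor 64 = bf
byte 3: (46 xor db) xor 61 = 9d xor 61 = fc
byte 4: (38 xor f7) xor 74 = cf xor 74 = bb
byte 5: (bb xor c5) xor 65 = 7e xor 65 = 1b
byte 6: (91 xor bf) xor 20 = 2e xor 20 = 0e
byte 7: (c7 xor df) xor 72 = 18 xor 72 = 6a
byte 8: (2a xor 43) xor 6f = 69 xor 6f = 06
byte 9: (49 xor 0b) xor 6f = 42 xor 6f = 2d
byte 10: (4f xor 87) xor 74 = c8 xor 74 = bc
byte 11: (d5 xor 03) xor 3a = d6 xor 3a = ec
byte 12: (2d xor ae) xor 78 = 83 xor 78 = fb

c585bffcbb1b0e6a062dbcecfb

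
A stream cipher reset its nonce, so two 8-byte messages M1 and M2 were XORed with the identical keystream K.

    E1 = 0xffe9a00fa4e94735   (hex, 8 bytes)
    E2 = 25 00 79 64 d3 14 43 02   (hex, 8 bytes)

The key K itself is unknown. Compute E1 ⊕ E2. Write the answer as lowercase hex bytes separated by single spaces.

E1 ⊕ E2 = (M1 ⊕ K) ⊕ (M2 ⊕ K) = M1 ⊕ M2 — the shared key cancels under XOR.
255 xor  37 = 218
233 xor   0 = 233
160 xor 121 = 217
 15 xor 100 = 107
164 xor 211 = 119
233 xor  20 = 253
 71 xor  67 =   4
 53 xor   2 =  55

da e9 d9 6b 77 fd 04 37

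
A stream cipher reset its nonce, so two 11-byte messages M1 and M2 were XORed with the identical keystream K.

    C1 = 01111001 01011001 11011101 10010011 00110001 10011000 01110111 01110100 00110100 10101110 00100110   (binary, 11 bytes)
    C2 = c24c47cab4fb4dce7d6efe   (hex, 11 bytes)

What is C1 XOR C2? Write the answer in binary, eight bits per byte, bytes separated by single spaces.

C1 ⊕ C2 = (M1 ⊕ K) ⊕ (M2 ⊕ K) = M1 ⊕ M2 — the shared key cancels under XOR.
79 XOR c2 = bb
59 XOR 4c = 15
dd XOR 47 = 9a
93 XOR ca = 59
31 XOR b4 = 85
98 XOR fb = 63
77 XOR 4d = 3a
74 XOR ce = ba
34 XOR 7d = 49
ae XOR 6e = c0
26 XOR fe = d8

10111011 00010101 10011010 01011001 10000101 01100011 00111010 10111010 01001001 11000000 11011000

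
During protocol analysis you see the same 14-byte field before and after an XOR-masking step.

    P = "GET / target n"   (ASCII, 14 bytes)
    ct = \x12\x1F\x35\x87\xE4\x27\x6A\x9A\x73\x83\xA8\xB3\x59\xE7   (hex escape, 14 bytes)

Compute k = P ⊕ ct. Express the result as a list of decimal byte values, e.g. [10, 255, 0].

[85, 90, 97, 167, 203, 7, 30, 251, 1, 228, 205, 199, 121, 137]

Since ct = P ⊕ k, XORing both sides with P gives k = P ⊕ ct.
47 ⊕ 12 = 55
45 ⊕ 1f = 5a
54 ⊕ 35 = 61
20 ⊕ 87 = a7
2f ⊕ e4 = cb
20 ⊕ 27 = 07
74 ⊕ 6a = 1e
61 ⊕ 9a = fb
72 ⊕ 73 = 01
67 ⊕ 83 = e4
65 ⊕ a8 = cd
74 ⊕ b3 = c7
20 ⊕ 59 = 79
6e ⊕ e7 = 89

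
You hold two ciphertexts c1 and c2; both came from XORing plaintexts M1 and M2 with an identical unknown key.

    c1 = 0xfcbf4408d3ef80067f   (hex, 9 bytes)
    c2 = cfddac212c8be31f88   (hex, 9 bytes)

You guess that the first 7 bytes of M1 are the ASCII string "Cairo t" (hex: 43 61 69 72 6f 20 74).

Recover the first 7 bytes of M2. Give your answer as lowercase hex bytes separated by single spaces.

70 03 81 5b 90 44 17

First, c1 ⊕ c2 = (M1 ⊕ K) ⊕ (M2 ⊕ K) = M1 ⊕ M2, so the key drops out. Then M2 = (M1 ⊕ M2) ⊕ M1 over the first 7 bytes.
byte 0: (fc ⊕ cf) ⊕ 43 = 33 ⊕ 43 = 70
byte 1: (bf ⊕ dd) ⊕ 61 = 62 ⊕ 61 = 03
byte 2: (44 ⊕ ac) ⊕ 69 = e8 ⊕ 69 = 81
byte 3: (08 ⊕ 21) ⊕ 72 = 29 ⊕ 72 = 5b
byte 4: (d3 ⊕ 2c) ⊕ 6f = ff ⊕ 6f = 90
byte 5: (ef ⊕ 8b) ⊕ 20 = 64 ⊕ 20 = 44
byte 6: (80 ⊕ e3) ⊕ 74 = 63 ⊕ 74 = 17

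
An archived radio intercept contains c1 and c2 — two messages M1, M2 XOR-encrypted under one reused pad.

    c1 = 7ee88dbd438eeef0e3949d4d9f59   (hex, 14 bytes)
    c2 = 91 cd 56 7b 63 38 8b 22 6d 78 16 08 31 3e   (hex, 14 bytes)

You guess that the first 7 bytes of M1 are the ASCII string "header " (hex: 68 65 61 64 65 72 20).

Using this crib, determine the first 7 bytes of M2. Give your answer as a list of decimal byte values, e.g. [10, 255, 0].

First, c1 ⊕ c2 = (M1 ⊕ K) ⊕ (M2 ⊕ K) = M1 ⊕ M2, so the key drops out. Then M2 = (M1 ⊕ M2) ⊕ M1 over the first 7 bytes.
byte 0: (7e XOR 91) XOR 68 = ef XOR 68 = 87
byte 1: (e8 XOR cd) XOR 65 = 25 XOR 65 = 40
byte 2: (8d XOR 56) XOR 61 = db XOR 61 = ba
byte 3: (bd XOR 7b) XOR 64 = c6 XOR 64 = a2
byte 4: (43 XOR 63) XOR 65 = 20 XOR 65 = 45
byte 5: (8e XOR 38) XOR 72 = b6 XOR 72 = c4
byte 6: (ee XOR 8b) XOR 20 = 65 XOR 20 = 45

[135, 64, 186, 162, 69, 196, 69]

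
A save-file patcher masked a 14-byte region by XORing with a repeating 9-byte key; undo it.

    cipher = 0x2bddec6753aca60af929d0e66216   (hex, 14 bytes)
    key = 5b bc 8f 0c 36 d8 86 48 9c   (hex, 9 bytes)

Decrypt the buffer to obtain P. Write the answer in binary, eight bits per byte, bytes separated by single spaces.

01110000 01100001 01100011 01101011 01100101 01110100 00100000 01000010 01100101 01110010 01101100 01101001 01101110 00100000

The 9-byte key repeats, so the effective keystream is 5b bc 8f 0c 36 d8 86 48 9c 5b bc 8f 0c 36.
byte 0: 2b ^ 5b = 70
byte 1: dd ^ bc = 61
byte 2: ec ^ 8f = 63
byte 3: 67 ^ 0c = 6b
byte 4: 53 ^ 36 = 65
byte 5: ac ^ d8 = 74
byte 6: a6 ^ 86 = 20
byte 7: 0a ^ 48 = 42
byte 8: f9 ^ 9c = 65
byte 9: 29 ^ 5b = 72
byte 10: d0 ^ bc = 6c
byte 11: e6 ^ 8f = 69
byte 12: 62 ^ 0c = 6e
byte 13: 16 ^ 36 = 20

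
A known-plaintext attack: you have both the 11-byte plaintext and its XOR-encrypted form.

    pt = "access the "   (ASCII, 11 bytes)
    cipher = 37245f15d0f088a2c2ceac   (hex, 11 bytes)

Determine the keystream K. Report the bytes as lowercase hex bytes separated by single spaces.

Since cipher = pt ⊕ K, XORing both sides with pt gives K = pt ⊕ cipher.
61 ^ 37 = 56
63 ^ 24 = 47
63 ^ 5f = 3c
65 ^ 15 = 70
73 ^ d0 = a3
73 ^ f0 = 83
20 ^ 88 = a8
74 ^ a2 = d6
68 ^ c2 = aa
65 ^ ce = ab
20 ^ ac = 8c

56 47 3c 70 a3 83 a8 d6 aa ab 8c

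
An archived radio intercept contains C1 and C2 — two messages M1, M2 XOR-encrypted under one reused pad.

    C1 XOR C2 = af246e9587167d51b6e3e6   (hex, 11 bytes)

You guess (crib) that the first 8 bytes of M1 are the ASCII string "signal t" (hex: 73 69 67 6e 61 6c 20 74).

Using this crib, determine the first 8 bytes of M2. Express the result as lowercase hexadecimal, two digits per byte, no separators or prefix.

Since C1 ⊕ C2 = M1 ⊕ M2, XORing with the guessed M1 bytes yields the corresponding M2 bytes: M2 = (C1 ⊕ C2) ⊕ M1.
af ⊕ 73 = dc
24 ⊕ 69 = 4d
6e ⊕ 67 = 09
95 ⊕ 6e = fb
87 ⊕ 61 = e6
16 ⊕ 6c = 7a
7d ⊕ 20 = 5d
51 ⊕ 74 = 25

dc4d09fbe67a5d25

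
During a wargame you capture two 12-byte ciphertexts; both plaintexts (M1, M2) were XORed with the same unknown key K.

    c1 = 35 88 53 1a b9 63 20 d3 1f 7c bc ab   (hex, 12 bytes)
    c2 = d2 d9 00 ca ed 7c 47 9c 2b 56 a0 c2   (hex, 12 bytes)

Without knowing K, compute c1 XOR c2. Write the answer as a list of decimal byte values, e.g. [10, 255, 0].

[231, 81, 83, 208, 84, 31, 103, 79, 52, 42, 28, 105]

c1 ⊕ c2 = (M1 ⊕ K) ⊕ (M2 ⊕ K) = M1 ⊕ M2 — the shared key cancels under XOR.
 53 ^ 210 = 231
136 ^ 217 =  81
 83 ^   0 =  83
 26 ^ 202 = 208
185 ^ 237 =  84
 99 ^ 124 =  31
 32 ^  71 = 103
211 ^ 156 =  79
 31 ^  43 =  52
124 ^  86 =  42
188 ^ 160 =  28
171 ^ 194 = 105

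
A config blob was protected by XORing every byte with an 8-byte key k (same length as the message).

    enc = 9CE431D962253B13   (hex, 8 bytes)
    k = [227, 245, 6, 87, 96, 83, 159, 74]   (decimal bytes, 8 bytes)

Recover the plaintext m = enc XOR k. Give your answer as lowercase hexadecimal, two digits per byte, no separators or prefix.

7f11378e0276a459

XOR is its own inverse, so applying the key byte-wise gives the result directly.
9c ⊕ e3 = 7f
e4 ⊕ f5 = 11
31 ⊕ 06 = 37
d9 ⊕ 57 = 8e
62 ⊕ 60 = 02
25 ⊕ 53 = 76
3b ⊕ 9f = a4
13 ⊕ 4a = 59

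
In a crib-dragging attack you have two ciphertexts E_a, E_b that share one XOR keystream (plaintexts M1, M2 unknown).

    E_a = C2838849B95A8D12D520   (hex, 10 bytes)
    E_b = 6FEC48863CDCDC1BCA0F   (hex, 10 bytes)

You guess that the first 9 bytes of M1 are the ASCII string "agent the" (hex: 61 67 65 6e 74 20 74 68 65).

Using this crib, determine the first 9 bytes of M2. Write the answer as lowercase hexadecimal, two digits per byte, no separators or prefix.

First, E_a ⊕ E_b = (M1 ⊕ K) ⊕ (M2 ⊕ K) = M1 ⊕ M2, so the key drops out. Then M2 = (M1 ⊕ M2) ⊕ M1 over the first 9 bytes.
byte 0: (c2 ⊕ 6f) ⊕ 61 = ad ⊕ 61 = cc
byte 1: (83 ⊕ ec) ⊕ 67 = 6f ⊕ 67 = 08
byte 2: (88 ⊕ 48) ⊕ 65 = c0 ⊕ 65 = a5
byte 3: (49 ⊕ 86) ⊕ 6e = cf ⊕ 6e = a1
byte 4: (b9 ⊕ 3c) ⊕ 74 = 85 ⊕ 74 = f1
byte 5: (5a ⊕ dc) ⊕ 20 = 86 ⊕ 20 = a6
byte 6: (8d ⊕ dc) ⊕ 74 = 51 ⊕ 74 = 25
byte 7: (12 ⊕ 1b) ⊕ 68 = 09 ⊕ 68 = 61
byte 8: (d5 ⊕ ca) ⊕ 65 = 1f ⊕ 65 = 7a

cc08a5a1f1a625617a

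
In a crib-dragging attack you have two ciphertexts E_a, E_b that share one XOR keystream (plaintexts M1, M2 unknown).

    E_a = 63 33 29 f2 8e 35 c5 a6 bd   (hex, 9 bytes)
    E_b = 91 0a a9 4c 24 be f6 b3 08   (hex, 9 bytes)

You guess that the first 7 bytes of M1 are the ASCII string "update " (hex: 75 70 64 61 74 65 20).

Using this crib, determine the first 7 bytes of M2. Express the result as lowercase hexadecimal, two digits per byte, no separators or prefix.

8749e4dfdeee13

First, E_a ⊕ E_b = (M1 ⊕ K) ⊕ (M2 ⊕ K) = M1 ⊕ M2, so the key drops out. Then M2 = (M1 ⊕ M2) ⊕ M1 over the first 7 bytes.
byte 0: (63 xor 91) xor 75 = f2 xor 75 = 87
byte 1: (33 xor 0a) xor 70 = 39 xor 70 = 49
byte 2: (29 xor a9) xor 64 = 80 xor 64 = e4
byte 3: (f2 xor 4c) xor 61 = be xor 61 = df
byte 4: (8e xor 24) xor 74 = aa xor 74 = de
byte 5: (35 xor be) xor 65 = 8b xor 65 = ee
byte 6: (c5 xor f6) xor 20 = 33 xor 20 = 13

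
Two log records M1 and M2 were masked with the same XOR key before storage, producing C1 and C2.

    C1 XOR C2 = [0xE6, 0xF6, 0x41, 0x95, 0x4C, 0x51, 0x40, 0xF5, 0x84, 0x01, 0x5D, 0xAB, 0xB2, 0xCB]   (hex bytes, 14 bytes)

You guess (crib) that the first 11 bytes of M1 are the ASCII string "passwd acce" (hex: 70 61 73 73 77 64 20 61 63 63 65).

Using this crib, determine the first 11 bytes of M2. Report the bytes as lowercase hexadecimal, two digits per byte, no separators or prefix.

969732e63b356094e76238

Since C1 ⊕ C2 = M1 ⊕ M2, XORing with the guessed M1 bytes yields the corresponding M2 bytes: M2 = (C1 ⊕ C2) ⊕ M1.
e6 ^ 70 = 96
f6 ^ 61 = 97
41 ^ 73 = 32
95 ^ 73 = e6
4c ^ 77 = 3b
51 ^ 64 = 35
40 ^ 20 = 60
f5 ^ 61 = 94
84 ^ 63 = e7
01 ^ 63 = 62
5d ^ 65 = 38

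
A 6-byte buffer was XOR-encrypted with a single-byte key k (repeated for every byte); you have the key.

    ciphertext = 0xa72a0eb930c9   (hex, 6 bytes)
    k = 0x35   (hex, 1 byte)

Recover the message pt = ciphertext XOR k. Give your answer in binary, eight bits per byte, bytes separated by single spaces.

The 1-byte key repeats, so the effective keystream is 35 35 35 35 35 35.
byte 0: 167 XOR  53 = 146
byte 1:  42 XOR  53 =  31
byte 2:  14 XOR  53 =  59
byte 3: 185 XOR  53 = 140
byte 4:  48 XOR  53 =   5
byte 5: 201 XOR  53 = 252

10010010 00011111 00111011 10001100 00000101 11111100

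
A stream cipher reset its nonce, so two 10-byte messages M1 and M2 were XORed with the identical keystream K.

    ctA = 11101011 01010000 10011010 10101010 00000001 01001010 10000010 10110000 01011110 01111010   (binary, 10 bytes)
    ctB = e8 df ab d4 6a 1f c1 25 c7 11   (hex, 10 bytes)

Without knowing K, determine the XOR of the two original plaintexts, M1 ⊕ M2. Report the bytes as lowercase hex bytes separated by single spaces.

03 8f 31 7e 6b 55 43 95 99 6b

ctA ⊕ ctB = (M1 ⊕ K) ⊕ (M2 ⊕ K) = M1 ⊕ M2 — the shared key cancels under XOR.
eb xor e8 = 03
50 xor df = 8f
9a xor ab = 31
aa xor d4 = 7e
01 xor 6a = 6b
4a xor 1f = 55
82 xor c1 = 43
b0 xor 25 = 95
5e xor c7 = 99
7a xor 11 = 6b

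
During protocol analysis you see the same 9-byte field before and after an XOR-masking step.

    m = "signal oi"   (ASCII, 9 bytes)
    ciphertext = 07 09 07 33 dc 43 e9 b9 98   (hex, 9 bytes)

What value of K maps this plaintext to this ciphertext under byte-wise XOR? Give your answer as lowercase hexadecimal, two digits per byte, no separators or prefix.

Since ciphertext = m ⊕ K, XORing both sides with m gives K = m ⊕ ciphertext.
01110011 xor 00000111 = 01110100
01101001 xor 00001001 = 01100000
01100111 xor 00000111 = 01100000
01101110 xor 00110011 = 01011101
01100001 xor 11011100 = 10111101
01101100 xor 01000011 = 00101111
00100000 xor 11101001 = 11001001
01101111 xor 10111001 = 11010110
01101001 xor 10011000 = 11110001

7460605dbd2fc9d6f1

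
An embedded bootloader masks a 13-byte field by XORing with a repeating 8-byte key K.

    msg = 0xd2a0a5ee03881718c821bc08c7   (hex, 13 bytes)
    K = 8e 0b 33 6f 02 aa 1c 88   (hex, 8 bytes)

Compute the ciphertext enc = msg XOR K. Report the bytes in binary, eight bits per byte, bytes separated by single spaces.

The 8-byte key repeats, so the effective keystream is 8e 0b 33 6f 02 aa 1c 88 8e 0b 33 6f 02.
byte 0: 210 XOR 142 =  92
byte 1: 160 XOR  11 = 171
byte 2: 165 XOR  51 = 150
byte 3: 238 XOR 111 = 129
byte 4:   3 XOR   2 =   1
byte 5: 136 XOR 170 =  34
byte 6:  23 XOR  28 =  11
byte 7:  24 XOR 136 = 144
byte 8: 200 XOR 142 =  70
byte 9:  33 XOR  11 =  42
byte 10: 188 XOR  51 = 143
byte 11:   8 XOR 111 = 103
byte 12: 199 XOR   2 = 197

01011100 10101011 10010110 10000001 00000001 00100010 00001011 10010000 01000110 00101010 10001111 01100111 11000101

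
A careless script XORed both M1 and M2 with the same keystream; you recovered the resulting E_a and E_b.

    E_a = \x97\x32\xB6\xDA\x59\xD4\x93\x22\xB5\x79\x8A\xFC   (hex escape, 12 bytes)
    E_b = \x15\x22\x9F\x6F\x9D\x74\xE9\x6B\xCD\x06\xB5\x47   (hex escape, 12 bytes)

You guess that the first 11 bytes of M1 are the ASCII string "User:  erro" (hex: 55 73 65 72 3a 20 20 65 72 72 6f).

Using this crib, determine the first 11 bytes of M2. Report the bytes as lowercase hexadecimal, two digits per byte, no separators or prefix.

First, E_a ⊕ E_b = (M1 ⊕ K) ⊕ (M2 ⊕ K) = M1 ⊕ M2, so the key drops out. Then M2 = (M1 ⊕ M2) ⊕ M1 over the first 11 bytes.
byte 0: (97 xor 15) xor 55 = 82 xor 55 = d7
byte 1: (32 xor 22) xor 73 = 10 xor 73 = 63
byte 2: (b6 xor 9f) xor 65 = 29 xor 65 = 4c
byte 3: (da xor 6f) xor 72 = b5 xor 72 = c7
byte 4: (59 xor 9d) xor 3a = c4 xor 3a = fe
byte 5: (d4 xor 74) xor 20 = a0 xor 20 = 80
byte 6: (93 xor e9) xor 20 = 7a xor 20 = 5a
byte 7: (22 xor 6b) xor 65 = 49 xor 65 = 2c
byte 8: (b5 xor cd) xor 72 = 78 xor 72 = 0a
byte 9: (79 xor 06) xor 72 = 7f xor 72 = 0d
byte 10: (8a xor b5) xor 6f = 3f xor 6f = 50

d7634cc7fe805a2c0a0d50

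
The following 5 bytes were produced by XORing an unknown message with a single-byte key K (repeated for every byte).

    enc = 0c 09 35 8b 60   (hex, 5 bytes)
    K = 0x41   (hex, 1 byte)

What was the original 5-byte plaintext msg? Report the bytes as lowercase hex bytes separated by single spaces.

The 1-byte key repeats, so the effective keystream is 41 41 41 41 41.
byte 0: 0c ⊕ 41 = 4d
byte 1: 09 ⊕ 41 = 48
byte 2: 35 ⊕ 41 = 74
byte 3: 8b ⊕ 41 = ca
byte 4: 60 ⊕ 41 = 21

4d 48 74 ca 21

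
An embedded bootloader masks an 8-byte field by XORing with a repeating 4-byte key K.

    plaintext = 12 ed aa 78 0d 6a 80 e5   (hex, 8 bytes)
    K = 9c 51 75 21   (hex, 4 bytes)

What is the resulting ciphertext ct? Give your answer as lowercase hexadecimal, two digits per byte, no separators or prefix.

The 4-byte key repeats, so the effective keystream is 9c 51 75 21 9c 51 75 21.
byte 0: 00010010 ⊕ 10011100 = 10001110
byte 1: 11101101 ⊕ 01010001 = 10111100
byte 2: 10101010 ⊕ 01110101 = 11011111
byte 3: 01111000 ⊕ 00100001 = 01011001
byte 4: 00001101 ⊕ 10011100 = 10010001
byte 5: 01101010 ⊕ 01010001 = 00111011
byte 6: 10000000 ⊕ 01110101 = 11110101
byte 7: 11100101 ⊕ 00100001 = 11000100

8ebcdf59913bf5c4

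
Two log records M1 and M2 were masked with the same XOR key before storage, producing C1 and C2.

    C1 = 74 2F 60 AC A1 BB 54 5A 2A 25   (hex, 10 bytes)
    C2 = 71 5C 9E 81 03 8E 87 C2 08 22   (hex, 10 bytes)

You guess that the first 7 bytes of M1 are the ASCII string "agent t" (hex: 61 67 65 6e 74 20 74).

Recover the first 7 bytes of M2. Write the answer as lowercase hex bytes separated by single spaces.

First, C1 ⊕ C2 = (M1 ⊕ K) ⊕ (M2 ⊕ K) = M1 ⊕ M2, so the key drops out. Then M2 = (M1 ⊕ M2) ⊕ M1 over the first 7 bytes.
byte 0: (74 ⊕ 71) ⊕ 61 = 05 ⊕ 61 = 64
byte 1: (2f ⊕ 5c) ⊕ 67 = 73 ⊕ 67 = 14
byte 2: (60 ⊕ 9e) ⊕ 65 = fe ⊕ 65 = 9b
byte 3: (ac ⊕ 81) ⊕ 6e = 2d ⊕ 6e = 43
byte 4: (a1 ⊕ 03) ⊕ 74 = a2 ⊕ 74 = d6
byte 5: (bb ⊕ 8e) ⊕ 20 = 35 ⊕ 20 = 15
byte 6: (54 ⊕ 87) ⊕ 74 = d3 ⊕ 74 = a7

64 14 9b 43 d6 15 a7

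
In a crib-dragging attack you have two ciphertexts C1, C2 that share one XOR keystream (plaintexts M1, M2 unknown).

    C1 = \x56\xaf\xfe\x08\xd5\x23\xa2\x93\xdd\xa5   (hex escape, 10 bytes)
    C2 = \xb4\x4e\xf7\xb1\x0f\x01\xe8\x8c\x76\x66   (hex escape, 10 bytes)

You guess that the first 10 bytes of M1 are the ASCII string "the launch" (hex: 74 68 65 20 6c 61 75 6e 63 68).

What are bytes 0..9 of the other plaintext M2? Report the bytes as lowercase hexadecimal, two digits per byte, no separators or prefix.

96896c99b6433f71c8ab

First, C1 ⊕ C2 = (M1 ⊕ K) ⊕ (M2 ⊕ K) = M1 ⊕ M2, so the key drops out. Then M2 = (M1 ⊕ M2) ⊕ M1 over the first 10 bytes.
byte 0: (56 ⊕ b4) ⊕ 74 = e2 ⊕ 74 = 96
byte 1: (af ⊕ 4e) ⊕ 68 = e1 ⊕ 68 = 89
byte 2: (fe ⊕ f7) ⊕ 65 = 09 ⊕ 65 = 6c
byte 3: (08 ⊕ b1) ⊕ 20 = b9 ⊕ 20 = 99
byte 4: (d5 ⊕ 0f) ⊕ 6c = da ⊕ 6c = b6
byte 5: (23 ⊕ 01) ⊕ 61 = 22 ⊕ 61 = 43
byte 6: (a2 ⊕ e8) ⊕ 75 = 4a ⊕ 75 = 3f
byte 7: (93 ⊕ 8c) ⊕ 6e = 1f ⊕ 6e = 71
byte 8: (dd ⊕ 76) ⊕ 63 = ab ⊕ 63 = c8
byte 9: (a5 ⊕ 66) ⊕ 68 = c3 ⊕ 68 = ab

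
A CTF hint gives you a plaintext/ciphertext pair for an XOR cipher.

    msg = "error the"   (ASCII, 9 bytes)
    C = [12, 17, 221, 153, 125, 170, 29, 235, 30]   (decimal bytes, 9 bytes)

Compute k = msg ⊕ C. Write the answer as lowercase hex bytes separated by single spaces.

69 63 af f6 0f 8a 69 83 7b

Since C = msg ⊕ k, XORing both sides with msg gives k = msg ⊕ C.
byte 0: 65 ^ 0c = 69
byte 1: 72 ^ 11 = 63
byte 2: 72 ^ dd = af
byte 3: 6f ^ 99 = f6
byte 4: 72 ^ 7d = 0f
byte 5: 20 ^ aa = 8a
byte 6: 74 ^ 1d = 69
byte 7: 68 ^ eb = 83
byte 8: 65 ^ 1e = 7b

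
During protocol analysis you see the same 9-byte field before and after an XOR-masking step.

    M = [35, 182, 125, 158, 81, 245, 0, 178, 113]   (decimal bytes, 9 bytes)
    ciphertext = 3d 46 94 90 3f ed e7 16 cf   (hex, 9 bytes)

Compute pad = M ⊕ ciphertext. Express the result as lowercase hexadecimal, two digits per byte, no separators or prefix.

Since ciphertext = M ⊕ pad, XORing both sides with M gives pad = M ⊕ ciphertext.
00100011 ⊕ 00111101 = 00011110
10110110 ⊕ 01000110 = 11110000
01111101 ⊕ 10010100 = 11101001
10011110 ⊕ 10010000 = 00001110
01010001 ⊕ 00111111 = 01101110
11110101 ⊕ 11101101 = 00011000
00000000 ⊕ 11100111 = 11100111
10110010 ⊕ 00010110 = 10100100
01110001 ⊕ 11001111 = 10111110

1ef0e90e6e18e7a4be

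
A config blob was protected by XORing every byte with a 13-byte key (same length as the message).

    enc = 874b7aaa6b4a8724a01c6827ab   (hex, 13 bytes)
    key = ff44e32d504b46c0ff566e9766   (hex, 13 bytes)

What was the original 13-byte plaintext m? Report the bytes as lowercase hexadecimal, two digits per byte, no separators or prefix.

byte 0: 87 xor ff = 78
byte 1: 4b xor 44 = 0f
byte 2: 7a xor e3 = 99
byte 3: aa xor 2d = 87
byte 4: 6b xor 50 = 3b
byte 5: 4a xor 4b = 01
byte 6: 87 xor 46 = c1
byte 7: 24 xor c0 = e4
byte 8: a0 xor ff = 5f
byte 9: 1c xor 56 = 4a
byte 10: 68 xor 6e = 06
byte 11: 27 xor 97 = b0
byte 12: ab xor 66 = cd

780f99873b01c1e45f4a06b0cd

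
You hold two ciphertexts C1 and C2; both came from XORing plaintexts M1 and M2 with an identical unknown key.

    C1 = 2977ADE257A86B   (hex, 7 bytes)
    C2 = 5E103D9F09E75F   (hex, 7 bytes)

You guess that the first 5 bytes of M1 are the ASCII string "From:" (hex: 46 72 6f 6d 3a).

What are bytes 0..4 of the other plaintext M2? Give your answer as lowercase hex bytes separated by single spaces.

31 15 ff 10 64

First, C1 ⊕ C2 = (M1 ⊕ K) ⊕ (M2 ⊕ K) = M1 ⊕ M2, so the key drops out. Then M2 = (M1 ⊕ M2) ⊕ M1 over the first 5 bytes.
byte 0: (29 ^ 5e) ^ 46 = 77 ^ 46 = 31
byte 1: (77 ^ 10) ^ 72 = 67 ^ 72 = 15
byte 2: (ad ^ 3d) ^ 6f = 90 ^ 6f = ff
byte 3: (e2 ^ 9f) ^ 6d = 7d ^ 6d = 10
byte 4: (57 ^ 09) ^ 3a = 5e ^ 3a = 64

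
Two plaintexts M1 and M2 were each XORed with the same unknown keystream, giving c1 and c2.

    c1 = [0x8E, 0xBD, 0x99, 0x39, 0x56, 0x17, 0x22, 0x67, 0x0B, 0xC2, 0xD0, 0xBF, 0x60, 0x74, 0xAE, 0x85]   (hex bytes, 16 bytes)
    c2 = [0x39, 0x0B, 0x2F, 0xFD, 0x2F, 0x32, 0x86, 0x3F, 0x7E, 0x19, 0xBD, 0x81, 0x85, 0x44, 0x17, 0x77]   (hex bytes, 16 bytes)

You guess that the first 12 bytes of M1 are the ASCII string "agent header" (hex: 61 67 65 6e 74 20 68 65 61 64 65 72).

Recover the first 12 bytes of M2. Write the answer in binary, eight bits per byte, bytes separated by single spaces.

First, c1 ⊕ c2 = (M1 ⊕ K) ⊕ (M2 ⊕ K) = M1 ⊕ M2, so the key drops out. Then M2 = (M1 ⊕ M2) ⊕ M1 over the first 12 bytes.
byte 0: (8e ⊕ 39) ⊕ 61 = b7 ⊕ 61 = d6
byte 1: (bd ⊕ 0b) ⊕ 67 = b6 ⊕ 67 = d1
byte 2: (99 ⊕ 2f) ⊕ 65 = b6 ⊕ 65 = d3
byte 3: (39 ⊕ fd) ⊕ 6e = c4 ⊕ 6e = aa
byte 4: (56 ⊕ 2f) ⊕ 74 = 79 ⊕ 74 = 0d
byte 5: (17 ⊕ 32) ⊕ 20 = 25 ⊕ 20 = 05
byte 6: (22 ⊕ 86) ⊕ 68 = a4 ⊕ 68 = cc
byte 7: (67 ⊕ 3f) ⊕ 65 = 58 ⊕ 65 = 3d
byte 8: (0b ⊕ 7e) ⊕ 61 = 75 ⊕ 61 = 14
byte 9: (c2 ⊕ 19) ⊕ 64 = db ⊕ 64 = bf
byte 10: (d0 ⊕ bd) ⊕ 65 = 6d ⊕ 65 = 08
byte 11: (bf ⊕ 81) ⊕ 72 = 3e ⊕ 72 = 4c

11010110 11010001 11010011 10101010 00001101 00000101 11001100 00111101 00010100 10111111 00001000 01001100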